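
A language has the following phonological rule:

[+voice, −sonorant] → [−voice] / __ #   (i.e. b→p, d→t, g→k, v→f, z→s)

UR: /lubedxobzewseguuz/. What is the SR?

/z/ is a voiced obstruent in word-final position, so it devoices to [s].
The other instances of /b/, /d/, /z/, /g/ do not occur in the required environment and remain unchanged.
Surface form: [lubedxobzewseguus].

lubedxobzewseguus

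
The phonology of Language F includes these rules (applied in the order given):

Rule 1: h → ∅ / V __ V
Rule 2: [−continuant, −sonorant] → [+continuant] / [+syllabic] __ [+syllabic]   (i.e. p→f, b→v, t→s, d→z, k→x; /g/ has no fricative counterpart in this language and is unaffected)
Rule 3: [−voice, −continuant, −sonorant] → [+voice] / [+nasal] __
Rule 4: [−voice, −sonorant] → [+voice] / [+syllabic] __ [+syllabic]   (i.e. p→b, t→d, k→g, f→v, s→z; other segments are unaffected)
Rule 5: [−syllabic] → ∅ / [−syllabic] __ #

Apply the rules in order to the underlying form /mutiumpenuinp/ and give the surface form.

muziumbenuin

Rule 1 (intervocalic h-deletion): no segment meets the environment; /mutiumpenuinp/ is unchanged.
Rule 2 (intervocalic spirantization): /t/ is a stop between vowels /u/ and /i/, so it spirantizes to the fricative [s]. /mutiumpenuinp/ → musiumpenuinp.
Rule 3 (post-nasal voicing): /p/ is a voiceless stop immediately after the nasal /m/, so it voices to [b]. /p/ is a voiceless stop immediately after the nasal /n/, so it voices to [b]. /musiumpenuinp/ → musiumbenuinb.
Rule 4 (intervocalic voicing): /s/ is a voiceless obstruent between vowels /u/ and /i/, so it voices to [z]. /musiumbenuinb/ → muziumbenuinb.
Rule 5 (final cluster simplification): /b/ is the second consonant of a word-final cluster /nb/, so it deletes. /muziumbenuinb/ → muziumbenuin.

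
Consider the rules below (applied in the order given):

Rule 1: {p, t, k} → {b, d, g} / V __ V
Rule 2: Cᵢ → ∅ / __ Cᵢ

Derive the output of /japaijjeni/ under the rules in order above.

jabaijeni

Rule 1 (intervocalic voicing): /p/ is a voiceless stop between vowels /a/ and /a/, so it voices to [b]. /japaijjeni/ → jabaijjeni.
Rule 2 (degemination): /jj/ is a geminate; the first /j/ deletes. /jabaijjeni/ → jabaijeni.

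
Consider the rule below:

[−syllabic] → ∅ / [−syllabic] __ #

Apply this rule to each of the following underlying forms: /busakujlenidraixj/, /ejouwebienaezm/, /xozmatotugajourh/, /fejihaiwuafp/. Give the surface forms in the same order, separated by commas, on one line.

busakujlenidraix, ejouwebienaez, xozmatotugajour, fejihaiwuaf

/busakujlenidraixj/: /j/ is the second consonant of a word-final cluster /xj/, so it deletes. → [busakujlenidraix].
/ejouwebienaezm/: /m/ is the second consonant of a word-final cluster /zm/, so it deletes. → [ejouwebienaez].
/xozmatotugajourh/: /h/ is the second consonant of a word-final cluster /rh/, so it deletes. → [xozmatotugajour].
/fejihaiwuafp/: /p/ is the second consonant of a word-final cluster /fp/, so it deletes. → [fejihaiwuaf].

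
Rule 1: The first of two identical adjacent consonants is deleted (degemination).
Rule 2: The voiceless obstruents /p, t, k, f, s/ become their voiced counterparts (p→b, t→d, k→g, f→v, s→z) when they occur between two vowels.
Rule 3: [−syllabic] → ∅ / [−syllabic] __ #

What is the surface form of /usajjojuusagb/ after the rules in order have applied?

Rule 1 (degemination): /jj/ is a geminate; the first /j/ deletes. /usajjojuusagb/ → usajojuusagb.
Rule 2 (intervocalic voicing): /s/ is a voiceless obstruent between vowels /u/ and /a/, so it voices to [z]. /s/ is a voiceless obstruent between vowels /u/ and /a/, so it voices to [z]. /usajojuusagb/ → uzajojuuzagb.
Rule 3 (final cluster simplification): /b/ is the second consonant of a word-final cluster /gb/, so it deletes. /uzajojuuzagb/ → uzajojuuzag.

uzajojuuzag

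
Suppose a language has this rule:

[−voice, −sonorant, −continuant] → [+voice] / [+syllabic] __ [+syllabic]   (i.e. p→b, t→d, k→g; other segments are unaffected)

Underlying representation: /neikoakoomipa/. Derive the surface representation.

/k/ is a voiceless stop between vowels /i/ and /o/, so it voices to [g].
/k/ is a voiceless stop between vowels /a/ and /o/, so it voices to [g].
/p/ is a voiceless stop between vowels /i/ and /a/, so it voices to [b].
Surface form: [neigoagoomiba].

neigoagoomiba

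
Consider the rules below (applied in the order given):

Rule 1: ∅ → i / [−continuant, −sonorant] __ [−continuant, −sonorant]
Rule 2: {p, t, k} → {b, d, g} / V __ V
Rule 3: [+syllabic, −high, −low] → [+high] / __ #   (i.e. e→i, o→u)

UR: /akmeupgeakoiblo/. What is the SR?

Rule 1 (stop-cluster i-epenthesis): /p/ and /g/ form a stop–stop cluster, so [i] is inserted between them. /akmeupgeakoiblo/ → akmeupigeakoiblo.
Rule 2 (intervocalic voicing): /p/ is a voiceless stop between vowels /u/ and /i/, so it voices to [b]. /k/ is a voiceless stop between vowels /a/ and /o/, so it voices to [g]. /akmeupigeakoiblo/ → akmeubigeagoiblo.
Rule 3 (final vowel raising): /o/ is a mid vowel in word-final position, so it raises to [u]. /akmeubigeagoiblo/ → akmeubigeagoiblu.

akmeubigeagoiblu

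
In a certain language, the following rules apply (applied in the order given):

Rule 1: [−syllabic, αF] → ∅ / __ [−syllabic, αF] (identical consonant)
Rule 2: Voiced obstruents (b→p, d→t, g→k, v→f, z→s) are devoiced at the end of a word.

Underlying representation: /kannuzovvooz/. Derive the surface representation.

kanuzovoos

Rule 1 (degemination): /nn/ is a geminate; the first /n/ deletes. /vv/ is a geminate; the first /v/ deletes. /kannuzovvooz/ → kanuzovooz.
Rule 2 (final devoicing): /z/ is a voiced obstruent in word-final position, so it devoices to [s]. /kanuzovooz/ → kanuzovoos.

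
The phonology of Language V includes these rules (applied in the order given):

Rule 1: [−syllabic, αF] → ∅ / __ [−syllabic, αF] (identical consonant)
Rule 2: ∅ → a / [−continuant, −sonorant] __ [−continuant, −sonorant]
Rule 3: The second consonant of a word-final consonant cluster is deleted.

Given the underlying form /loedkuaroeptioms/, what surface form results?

Rule 1 (degemination): no segment meets the environment; /loedkuaroeptioms/ is unchanged.
Rule 2 (stop-cluster a-epenthesis): /d/ and /k/ form a stop–stop cluster, so [a] is inserted between them. /p/ and /t/ form a stop–stop cluster, so [a] is inserted between them. /loedkuaroeptioms/ → loedakuaroepatioms.
Rule 3 (final cluster simplification): /s/ is the second consonant of a word-final cluster /ms/, so it deletes. /loedakuaroepatioms/ → loedakuaroepatiom.

loedakuaroepatiom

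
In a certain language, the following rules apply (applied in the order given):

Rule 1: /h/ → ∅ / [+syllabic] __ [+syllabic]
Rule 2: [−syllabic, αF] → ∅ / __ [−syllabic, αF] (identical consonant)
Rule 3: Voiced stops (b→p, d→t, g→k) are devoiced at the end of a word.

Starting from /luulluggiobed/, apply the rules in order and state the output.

luulugiobet

Rule 1 (intervocalic h-deletion): no segment meets the environment; /luulluggiobed/ is unchanged.
Rule 2 (degemination): /ll/ is a geminate; the first /l/ deletes. /gg/ is a geminate; the first /g/ deletes. /luulluggiobed/ → luulugiobed.
Rule 3 (final devoicing): /d/ is a voiced stop in word-final position, so it devoices to [t]. /luulugiobed/ → luulugiobet.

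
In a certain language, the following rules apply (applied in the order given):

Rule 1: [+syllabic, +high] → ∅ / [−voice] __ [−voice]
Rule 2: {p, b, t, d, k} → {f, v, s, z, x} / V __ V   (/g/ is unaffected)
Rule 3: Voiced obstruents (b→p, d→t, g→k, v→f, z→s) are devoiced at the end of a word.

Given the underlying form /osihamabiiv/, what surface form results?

Rule 1 (high vowel syncope): /i/ is a high vowel flanked by voiceless consonants /s/ and /h/, so it deletes. /osihamabiiv/ → oshamabiiv.
Rule 2 (intervocalic spirantization): /b/ is a stop between vowels /a/ and /i/, so it spirantizes to the fricative [v]. /oshamabiiv/ → oshamaviiv.
Rule 3 (final devoicing): /v/ is a voiced obstruent in word-final position, so it devoices to [f]. /oshamaviiv/ → oshamaviif.

oshamaviif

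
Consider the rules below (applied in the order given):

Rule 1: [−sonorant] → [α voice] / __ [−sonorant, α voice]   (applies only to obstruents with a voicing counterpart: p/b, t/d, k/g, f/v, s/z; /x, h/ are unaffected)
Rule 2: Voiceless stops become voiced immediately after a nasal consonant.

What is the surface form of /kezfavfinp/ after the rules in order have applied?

Rule 1 (regressive voicing assimilation): /z/ precedes the voiceless obstruent /f/, so it devoices to [s] by assimilation. /v/ precedes the voiceless obstruent /f/, so it devoices to [f] by assimilation. /kezfavfinp/ → kesfaffinp.
Rule 2 (post-nasal voicing): /p/ is a voiceless stop immediately after the nasal /n/, so it voices to [b]. /kesfaffinp/ → kesfaffinb.

kesfaffinb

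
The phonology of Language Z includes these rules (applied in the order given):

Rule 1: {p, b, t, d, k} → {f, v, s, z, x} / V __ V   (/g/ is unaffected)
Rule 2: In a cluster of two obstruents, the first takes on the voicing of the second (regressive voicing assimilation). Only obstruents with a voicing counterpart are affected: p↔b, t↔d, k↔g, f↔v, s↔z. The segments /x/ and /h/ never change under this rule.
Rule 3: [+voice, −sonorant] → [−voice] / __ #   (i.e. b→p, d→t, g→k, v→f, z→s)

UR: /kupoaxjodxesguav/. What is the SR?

kufoaxjotxezguaf

Rule 1 (intervocalic spirantization): /p/ is a stop between vowels /u/ and /o/, so it spirantizes to the fricative [f]. /kupoaxjodxesguav/ → kufoaxjodxesguav.
Rule 2 (regressive voicing assimilation): /d/ precedes the voiceless obstruent /x/, so it devoices to [t] by assimilation. /s/ precedes the voiced obstruent /g/, so it voices to [z] by assimilation. /kufoaxjodxesguav/ → kufoaxjotxezguav.
Rule 3 (final devoicing): /v/ is a voiced obstruent in word-final position, so it devoices to [f]. /kufoaxjotxezguav/ → kufoaxjotxezguaf.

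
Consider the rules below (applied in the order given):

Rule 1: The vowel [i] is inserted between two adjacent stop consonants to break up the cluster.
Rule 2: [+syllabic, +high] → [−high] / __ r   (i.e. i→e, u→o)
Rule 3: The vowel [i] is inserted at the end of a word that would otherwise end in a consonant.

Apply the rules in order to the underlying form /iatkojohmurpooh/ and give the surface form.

Rule 1 (stop-cluster i-epenthesis): /t/ and /k/ form a stop–stop cluster, so [i] is inserted between them. /iatkojohmurpooh/ → iatikojohmurpooh.
Rule 2 (pre-rhotic lowering): /u/ is a high vowel immediately before /r/, so it lowers to [o]. /iatikojohmurpooh/ → iatikojohmorpooh.
Rule 3 (final i-epenthesis): the form ends in the consonant /h/, so [i] is inserted word-finally. /iatikojohmorpooh/ → iatikojohmorpoohi.

iatikojohmorpoohi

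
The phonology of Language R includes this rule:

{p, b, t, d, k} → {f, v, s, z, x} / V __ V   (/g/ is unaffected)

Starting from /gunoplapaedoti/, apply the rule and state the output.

Scanning /gunoplapaedoti/: /p/ at position 5 is not in the conditioning environment; /p/ is a stop between vowels /a/ and /a/, so it spirantizes to the fricative [f]; /d/ is a stop between vowels /e/ and /o/, so it spirantizes to the fricative [z]; /t/ is a stop between vowels /o/ and /i/, so it spirantizes to the fricative [s].
Result: [gunoplafaezosi].

gunoplafaezosi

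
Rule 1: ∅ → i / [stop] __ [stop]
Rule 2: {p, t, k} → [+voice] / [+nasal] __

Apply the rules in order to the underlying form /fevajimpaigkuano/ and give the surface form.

fevajimbaigikuano

Rule 1 (stop-cluster i-epenthesis): /g/ and /k/ form a stop–stop cluster, so [i] is inserted between them. /fevajimpaigkuano/ → fevajimpaigikuano.
Rule 2 (post-nasal voicing): /p/ is a voiceless stop immediately after the nasal /m/, so it voices to [b]. /fevajimpaigikuano/ → fevajimbaigikuano.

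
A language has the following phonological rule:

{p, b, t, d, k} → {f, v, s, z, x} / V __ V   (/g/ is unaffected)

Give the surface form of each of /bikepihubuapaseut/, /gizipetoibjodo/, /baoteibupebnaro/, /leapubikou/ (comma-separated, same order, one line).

/bikepihubuapaseut/: /k/ is a stop between vowels /i/ and /e/, so it spirantizes to the fricative [x]. /p/ is a stop between vowels /e/ and /i/, so it spirantizes to the fricative [f]. /b/ is a stop between vowels /u/ and /u/, so it spirantizes to the fricative [v]. /p/ is a stop between vowels /a/ and /a/, so it spirantizes to the fricative [f]. → [bixefihuvuafaseut].
/gizipetoibjodo/: /p/ is a stop between vowels /i/ and /e/, so it spirantizes to the fricative [f]. /t/ is a stop between vowels /e/ and /o/, so it spirantizes to the fricative [s]. /d/ is a stop between vowels /o/ and /o/, so it spirantizes to the fricative [z]. → [gizifesoibjozo].
/baoteibupebnaro/: /t/ is a stop between vowels /o/ and /e/, so it spirantizes to the fricative [s]. /b/ is a stop between vowels /i/ and /u/, so it spirantizes to the fricative [v]. /p/ is a stop between vowels /u/ and /e/, so it spirantizes to the fricative [f]. → [baoseivufebnaro].
/leapubikou/: /p/ is a stop between vowels /a/ and /u/, so it spirantizes to the fricative [f]. /b/ is a stop between vowels /u/ and /i/, so it spirantizes to the fricative [v]. /k/ is a stop between vowels /i/ and /o/, so it spirantizes to the fricative [x]. → [leafuvixou].

bixefihuvuafaseut, gizifesoibjozo, baoseivufebnaro, leafuvixou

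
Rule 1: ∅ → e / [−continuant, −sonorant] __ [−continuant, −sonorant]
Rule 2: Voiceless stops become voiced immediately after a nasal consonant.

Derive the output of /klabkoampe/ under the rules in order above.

Rule 1 (stop-cluster e-epenthesis): /b/ and /k/ form a stop–stop cluster, so [e] is inserted between them. /klabkoampe/ → klabekoampe.
Rule 2 (post-nasal voicing): /p/ is a voiceless stop immediately after the nasal /m/, so it voices to [b]. /klabekoampe/ → klabekoambe.

klabekoambe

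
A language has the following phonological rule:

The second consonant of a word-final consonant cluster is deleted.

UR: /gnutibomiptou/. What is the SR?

gnutibomiptou

No segment of /gnutibomiptou/ meets the structural description of the rule, so the form surfaces unchanged.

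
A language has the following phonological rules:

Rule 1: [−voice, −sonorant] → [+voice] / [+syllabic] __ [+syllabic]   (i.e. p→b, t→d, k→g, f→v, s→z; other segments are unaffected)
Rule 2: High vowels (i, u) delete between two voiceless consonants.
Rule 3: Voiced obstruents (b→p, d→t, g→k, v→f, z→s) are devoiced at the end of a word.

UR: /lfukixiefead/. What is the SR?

lfugixieveat

Rule 1 (intervocalic voicing): /k/ is a voiceless obstruent between vowels /u/ and /i/, so it voices to [g]. /f/ is a voiceless obstruent between vowels /e/ and /e/, so it voices to [v]. /lfukixiefead/ → lfugixievead.
Rule 2 (high vowel syncope): no segment meets the environment; /lfugixievead/ is unchanged.
Rule 3 (final devoicing): /d/ is a voiced obstruent in word-final position, so it devoices to [t]. /lfugixievead/ → lfugixieveat.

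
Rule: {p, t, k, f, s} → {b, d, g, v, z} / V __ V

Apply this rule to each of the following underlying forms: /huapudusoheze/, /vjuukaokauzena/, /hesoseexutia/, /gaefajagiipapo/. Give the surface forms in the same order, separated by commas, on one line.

huabuduzoheze, vjuugaogauzena, hezozeexudia, gaevajagiibabo

/huapudusoheze/: /p/ is a voiceless obstruent between vowels /a/ and /u/, so it voices to [b]. /s/ is a voiceless obstruent between vowels /u/ and /o/, so it voices to [z]. → [huabuduzoheze].
/vjuukaokauzena/: /k/ is a voiceless obstruent between vowels /u/ and /a/, so it voices to [g]. /k/ is a voiceless obstruent between vowels /o/ and /a/, so it voices to [g]. → [vjuugaogauzena].
/hesoseexutia/: /s/ is a voiceless obstruent between vowels /e/ and /o/, so it voices to [z]. /s/ is a voiceless obstruent between vowels /o/ and /e/, so it voices to [z]. /t/ is a voiceless obstruent between vowels /u/ and /i/, so it voices to [d]. → [hezozeexudia].
/gaefajagiipapo/: /f/ is a voiceless obstruent between vowels /e/ and /a/, so it voices to [v]. /p/ is a voiceless obstruent between vowels /i/ and /a/, so it voices to [b]. /p/ is a voiceless obstruent between vowels /a/ and /o/, so it voices to [b]. → [gaevajagiibabo].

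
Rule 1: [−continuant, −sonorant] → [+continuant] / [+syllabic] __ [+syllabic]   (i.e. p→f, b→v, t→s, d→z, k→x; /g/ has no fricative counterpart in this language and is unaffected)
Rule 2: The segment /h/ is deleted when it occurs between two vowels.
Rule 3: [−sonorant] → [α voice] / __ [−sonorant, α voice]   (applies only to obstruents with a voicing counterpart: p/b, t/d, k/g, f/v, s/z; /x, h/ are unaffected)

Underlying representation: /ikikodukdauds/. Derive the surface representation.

ixixozugdauts

Rule 1 (intervocalic spirantization): /k/ is a stop between vowels /i/ and /i/, so it spirantizes to the fricative [x]. /k/ is a stop between vowels /i/ and /o/, so it spirantizes to the fricative [x]. /d/ is a stop between vowels /o/ and /u/, so it spirantizes to the fricative [z]. /ikikodukdauds/ → ixixozukdauds.
Rule 2 (intervocalic h-deletion): no segment meets the environment; /ixixozukdauds/ is unchanged.
Rule 3 (regressive voicing assimilation): /k/ precedes the voiced obstruent /d/, so it voices to [g] by assimilation. /d/ precedes the voiceless obstruent /s/, so it devoices to [t] by assimilation. /ixixozukdauds/ → ixixozugdauts.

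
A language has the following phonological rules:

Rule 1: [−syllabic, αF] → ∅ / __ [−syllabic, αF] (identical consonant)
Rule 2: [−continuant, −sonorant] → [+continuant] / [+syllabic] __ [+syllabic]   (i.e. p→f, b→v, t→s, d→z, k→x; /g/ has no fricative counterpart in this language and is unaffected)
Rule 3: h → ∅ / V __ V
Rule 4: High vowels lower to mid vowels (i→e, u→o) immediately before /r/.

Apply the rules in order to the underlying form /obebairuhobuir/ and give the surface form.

ovevaeruovuer

Rule 1 (degemination): no segment meets the environment; /obebairuhobuir/ is unchanged.
Rule 2 (intervocalic spirantization): /b/ is a stop between vowels /o/ and /e/, so it spirantizes to the fricative [v]. /b/ is a stop between vowels /e/ and /a/, so it spirantizes to the fricative [v]. /b/ is a stop between vowels /o/ and /u/, so it spirantizes to the fricative [v]. /obebairuhobuir/ → ovevairuhovuir.
Rule 3 (intervocalic h-deletion): /h/ occurs between vowels /u/ and /o/, so it deletes. /ovevairuhovuir/ → ovevairuovuir.
Rule 4 (pre-rhotic lowering): /i/ is a high vowel immediately before /r/, so it lowers to [e]. /i/ is a high vowel immediately before /r/, so it lowers to [e]. /ovevairuovuir/ → ovevaeruovuer.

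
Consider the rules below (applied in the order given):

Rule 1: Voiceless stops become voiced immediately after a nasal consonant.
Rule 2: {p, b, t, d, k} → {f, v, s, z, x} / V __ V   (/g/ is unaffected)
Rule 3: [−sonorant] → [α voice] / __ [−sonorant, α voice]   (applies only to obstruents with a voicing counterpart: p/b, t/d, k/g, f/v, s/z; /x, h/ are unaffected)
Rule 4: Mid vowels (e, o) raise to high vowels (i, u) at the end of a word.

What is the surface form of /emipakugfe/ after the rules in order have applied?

Rule 1 (post-nasal voicing): no segment meets the environment; /emipakugfe/ is unchanged.
Rule 2 (intervocalic spirantization): /p/ is a stop between vowels /i/ and /a/, so it spirantizes to the fricative [f]. /k/ is a stop between vowels /a/ and /u/, so it spirantizes to the fricative [x]. /emipakugfe/ → emifaxugfe.
Rule 3 (regressive voicing assimilation): /g/ precedes the voiceless obstruent /f/, so it devoices to [k] by assimilation. /emifaxugfe/ → emifaxukfe.
Rule 4 (final vowel raising): /e/ is a mid vowel in word-final position, so it raises to [i]. /emifaxukfe/ → emifaxukfi.

emifaxukfi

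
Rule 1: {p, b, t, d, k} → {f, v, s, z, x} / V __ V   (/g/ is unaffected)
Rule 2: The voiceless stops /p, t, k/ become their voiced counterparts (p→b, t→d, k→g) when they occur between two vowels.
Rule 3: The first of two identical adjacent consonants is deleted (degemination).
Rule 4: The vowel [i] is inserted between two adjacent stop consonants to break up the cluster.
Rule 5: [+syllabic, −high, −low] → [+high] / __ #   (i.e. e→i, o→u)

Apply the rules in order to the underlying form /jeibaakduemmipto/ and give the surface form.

Rule 1 (intervocalic spirantization): /b/ is a stop between vowels /i/ and /a/, so it spirantizes to the fricative [v]. /jeibaakduemmipto/ → jeivaakduemmipto.
Rule 2 (intervocalic voicing): no segment meets the environment; /jeivaakduemmipto/ is unchanged.
Rule 3 (degemination): /mm/ is a geminate; the first /m/ deletes. /jeivaakduemmipto/ → jeivaakduemipto.
Rule 4 (stop-cluster i-epenthesis): /k/ and /d/ form a stop–stop cluster, so [i] is inserted between them. /p/ and /t/ form a stop–stop cluster, so [i] is inserted between them. /jeivaakduemipto/ → jeivaakiduemipito.
Rule 5 (final vowel raising): /o/ is a mid vowel in word-final position, so it raises to [u]. /jeivaakiduemipito/ → jeivaakiduemipitu.

jeivaakiduemipitu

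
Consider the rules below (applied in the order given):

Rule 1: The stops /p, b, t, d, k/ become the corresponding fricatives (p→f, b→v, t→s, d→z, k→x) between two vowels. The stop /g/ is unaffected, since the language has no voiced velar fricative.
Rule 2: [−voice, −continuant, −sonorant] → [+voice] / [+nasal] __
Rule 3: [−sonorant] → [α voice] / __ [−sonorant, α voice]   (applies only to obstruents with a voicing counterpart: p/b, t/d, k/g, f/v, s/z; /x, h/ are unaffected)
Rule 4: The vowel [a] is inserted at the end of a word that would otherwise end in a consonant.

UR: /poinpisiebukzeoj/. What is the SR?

poinbisievugzeoja

Rule 1 (intervocalic spirantization): /b/ is a stop between vowels /e/ and /u/, so it spirantizes to the fricative [v]. /poinpisiebukzeoj/ → poinpisievukzeoj.
Rule 2 (post-nasal voicing): /p/ is a voiceless stop immediately after the nasal /n/, so it voices to [b]. /poinpisievukzeoj/ → poinbisievukzeoj.
Rule 3 (regressive voicing assimilation): /k/ precedes the voiced obstruent /z/, so it voices to [g] by assimilation. /poinbisievukzeoj/ → poinbisievugzeoj.
Rule 4 (final a-epenthesis): the form ends in the consonant /j/, so [a] is inserted word-finally. /poinbisievugzeoj/ → poinbisievugzeoja.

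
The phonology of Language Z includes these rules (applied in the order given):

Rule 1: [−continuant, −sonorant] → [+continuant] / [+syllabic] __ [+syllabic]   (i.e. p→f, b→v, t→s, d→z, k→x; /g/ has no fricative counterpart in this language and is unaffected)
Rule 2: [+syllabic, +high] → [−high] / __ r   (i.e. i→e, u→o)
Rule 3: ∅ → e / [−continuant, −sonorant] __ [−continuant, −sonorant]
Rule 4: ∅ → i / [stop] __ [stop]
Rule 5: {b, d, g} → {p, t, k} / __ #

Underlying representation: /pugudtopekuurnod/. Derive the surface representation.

pugudetofexuornot

Rule 1 (intervocalic spirantization): /p/ is a stop between vowels /o/ and /e/, so it spirantizes to the fricative [f]. /k/ is a stop between vowels /e/ and /u/, so it spirantizes to the fricative [x]. /pugudtopekuurnod/ → pugudtofexuurnod.
Rule 2 (pre-rhotic lowering): /u/ is a high vowel immediately before /r/, so it lowers to [o]. /pugudtofexuurnod/ → pugudtofexuornod.
Rule 3 (stop-cluster e-epenthesis): /d/ and /t/ form a stop–stop cluster, so [e] is inserted between them. /pugudtofexuornod/ → pugudetofexuornod.
Rule 4 (stop-cluster i-epenthesis): no segment meets the environment; /pugudetofexuornod/ is unchanged.
Rule 5 (final devoicing): /d/ is a voiced stop in word-final position, so it devoices to [t]. /pugudetofexuornod/ → pugudetofexuornot.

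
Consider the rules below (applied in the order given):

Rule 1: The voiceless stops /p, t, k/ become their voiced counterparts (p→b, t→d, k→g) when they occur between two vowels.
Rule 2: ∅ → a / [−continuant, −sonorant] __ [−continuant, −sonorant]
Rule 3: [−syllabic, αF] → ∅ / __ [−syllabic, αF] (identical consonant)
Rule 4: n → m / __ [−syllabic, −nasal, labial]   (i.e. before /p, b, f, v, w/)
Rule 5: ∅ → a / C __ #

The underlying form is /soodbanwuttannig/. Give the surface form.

soodabamwutataniga

Rule 1 (intervocalic voicing): no segment meets the environment; /soodbanwuttannig/ is unchanged.
Rule 2 (stop-cluster a-epenthesis): /d/ and /b/ form a stop–stop cluster, so [a] is inserted between them. /t/ and /t/ form a stop–stop cluster, so [a] is inserted between them. /soodbanwuttannig/ → soodabanwutatannig.
Rule 3 (degemination): /nn/ is a geminate; the first /n/ deletes. /soodabanwutatannig/ → soodabanwutatanig.
Rule 4 (nasal place assimilation): /n/ precedes the labial consonant /w/, so it assimilates in place to [m]. /soodabanwutatanig/ → soodabamwutatanig.
Rule 5 (final a-epenthesis): the form ends in the consonant /g/, so [a] is inserted word-finally. /soodabamwutatanig/ → soodabamwutataniga.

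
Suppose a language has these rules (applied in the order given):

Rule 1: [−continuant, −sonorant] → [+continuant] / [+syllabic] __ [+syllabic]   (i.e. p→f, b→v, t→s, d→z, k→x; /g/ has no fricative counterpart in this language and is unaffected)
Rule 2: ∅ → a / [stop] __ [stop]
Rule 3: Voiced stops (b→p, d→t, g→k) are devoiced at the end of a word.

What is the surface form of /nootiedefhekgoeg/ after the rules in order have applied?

noosiezefhekagoek

Rule 1 (intervocalic spirantization): /t/ is a stop between vowels /o/ and /i/, so it spirantizes to the fricative [s]. /d/ is a stop between vowels /e/ and /e/, so it spirantizes to the fricative [z]. /nootiedefhekgoeg/ → noosiezefhekgoeg.
Rule 2 (stop-cluster a-epenthesis): /k/ and /g/ form a stop–stop cluster, so [a] is inserted between them. /noosiezefhekgoeg/ → noosiezefhekagoeg.
Rule 3 (final devoicing): /g/ is a voiced stop in word-final position, so it devoices to [k]. /noosiezefhekagoeg/ → noosiezefhekagoek.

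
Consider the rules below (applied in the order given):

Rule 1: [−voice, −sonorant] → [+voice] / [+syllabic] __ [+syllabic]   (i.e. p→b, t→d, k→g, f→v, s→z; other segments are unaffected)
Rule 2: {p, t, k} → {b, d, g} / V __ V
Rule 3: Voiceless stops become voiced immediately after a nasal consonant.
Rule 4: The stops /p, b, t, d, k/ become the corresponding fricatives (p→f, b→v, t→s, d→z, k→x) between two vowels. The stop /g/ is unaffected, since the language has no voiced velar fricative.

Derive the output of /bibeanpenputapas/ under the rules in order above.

Rule 1 (intervocalic voicing): /t/ is a voiceless obstruent between vowels /u/ and /a/, so it voices to [d]. /p/ is a voiceless obstruent between vowels /a/ and /a/, so it voices to [b]. /bibeanpenputapas/ → bibeanpenpudabas.
Rule 2 (intervocalic voicing): no segment meets the environment; /bibeanpenpudabas/ is unchanged.
Rule 3 (post-nasal voicing): /p/ is a voiceless stop immediately after the nasal /n/, so it voices to [b]. /p/ is a voiceless stop immediately after the nasal /n/, so it voices to [b]. /bibeanpenpudabas/ → bibeanbenbudabas.
Rule 4 (intervocalic spirantization): /b/ is a stop between vowels /i/ and /e/, so it spirantizes to the fricative [v]. /d/ is a stop between vowels /u/ and /a/, so it spirantizes to the fricative [z]. /b/ is a stop between vowels /a/ and /a/, so it spirantizes to the fricative [v]. /bibeanbenbudabas/ → biveanbenbuzavas.

biveanbenbuzavas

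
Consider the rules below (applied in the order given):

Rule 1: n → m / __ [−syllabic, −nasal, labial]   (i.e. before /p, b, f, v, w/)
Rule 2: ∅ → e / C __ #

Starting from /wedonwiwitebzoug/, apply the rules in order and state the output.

wedomwiwitebzouge

Rule 1 (nasal place assimilation): /n/ precedes the labial consonant /w/, so it assimilates in place to [m]. /wedonwiwitebzoug/ → wedomwiwitebzoug.
Rule 2 (final e-epenthesis): the form ends in the consonant /g/, so [e] is inserted word-finally. /wedomwiwitebzoug/ → wedomwiwitebzouge.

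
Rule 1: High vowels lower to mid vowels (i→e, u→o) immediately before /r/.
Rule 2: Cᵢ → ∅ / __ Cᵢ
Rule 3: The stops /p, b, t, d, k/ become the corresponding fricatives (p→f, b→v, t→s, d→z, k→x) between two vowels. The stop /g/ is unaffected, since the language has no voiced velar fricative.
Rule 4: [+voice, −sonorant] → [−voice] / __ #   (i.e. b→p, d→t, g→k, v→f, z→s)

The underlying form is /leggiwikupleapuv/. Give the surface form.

legiwixupleafuf

Rule 1 (pre-rhotic lowering): no segment meets the environment; /leggiwikupleapuv/ is unchanged.
Rule 2 (degemination): /gg/ is a geminate; the first /g/ deletes. /leggiwikupleapuv/ → legiwikupleapuv.
Rule 3 (intervocalic spirantization): /k/ is a stop between vowels /i/ and /u/, so it spirantizes to the fricative [x]. /p/ is a stop between vowels /a/ and /u/, so it spirantizes to the fricative [f]. /legiwikupleapuv/ → legiwixupleafuv.
Rule 4 (final devoicing): /v/ is a voiced obstruent in word-final position, so it devoices to [f]. /legiwixupleafuv/ → legiwixupleafuf.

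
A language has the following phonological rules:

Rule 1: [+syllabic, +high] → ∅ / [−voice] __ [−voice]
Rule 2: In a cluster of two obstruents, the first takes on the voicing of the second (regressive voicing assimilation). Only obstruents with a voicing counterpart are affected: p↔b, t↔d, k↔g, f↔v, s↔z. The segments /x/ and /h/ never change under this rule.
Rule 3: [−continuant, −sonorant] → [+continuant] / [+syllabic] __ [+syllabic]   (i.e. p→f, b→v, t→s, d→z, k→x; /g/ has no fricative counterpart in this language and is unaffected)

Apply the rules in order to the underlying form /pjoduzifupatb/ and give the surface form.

pjozuzifpadb

Rule 1 (high vowel syncope): /u/ is a high vowel flanked by voiceless consonants /f/ and /p/, so it deletes. /pjoduzifupatb/ → pjoduzifpatb.
Rule 2 (regressive voicing assimilation): /t/ precedes the voiced obstruent /b/, so it voices to [d] by assimilation. /pjoduzifpatb/ → pjoduzifpadb.
Rule 3 (intervocalic spirantization): /d/ is a stop between vowels /o/ and /u/, so it spirantizes to the fricative [z]. /pjoduzifpadb/ → pjozuzifpadb.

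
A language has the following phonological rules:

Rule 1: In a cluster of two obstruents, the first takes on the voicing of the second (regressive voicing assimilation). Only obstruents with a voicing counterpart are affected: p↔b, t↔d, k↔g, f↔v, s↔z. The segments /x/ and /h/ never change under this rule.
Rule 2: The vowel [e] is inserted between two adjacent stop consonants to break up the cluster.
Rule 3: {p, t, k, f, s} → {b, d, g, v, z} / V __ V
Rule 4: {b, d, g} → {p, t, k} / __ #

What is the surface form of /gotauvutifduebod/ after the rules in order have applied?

Rule 1 (regressive voicing assimilation): /f/ precedes the voiced obstruent /d/, so it voices to [v] by assimilation. /gotauvutifduebod/ → gotauvutivduebod.
Rule 2 (stop-cluster e-epenthesis): no segment meets the environment; /gotauvutivduebod/ is unchanged.
Rule 3 (intervocalic voicing): /t/ is a voiceless obstruent between vowels /o/ and /a/, so it voices to [d]. /t/ is a voiceless obstruent between vowels /u/ and /i/, so it voices to [d]. /gotauvutivduebod/ → godauvudivduebod.
Rule 4 (final devoicing): /d/ is a voiced stop in word-final position, so it devoices to [t]. /godauvudivduebod/ → godauvudivduebot.

godauvudivduebot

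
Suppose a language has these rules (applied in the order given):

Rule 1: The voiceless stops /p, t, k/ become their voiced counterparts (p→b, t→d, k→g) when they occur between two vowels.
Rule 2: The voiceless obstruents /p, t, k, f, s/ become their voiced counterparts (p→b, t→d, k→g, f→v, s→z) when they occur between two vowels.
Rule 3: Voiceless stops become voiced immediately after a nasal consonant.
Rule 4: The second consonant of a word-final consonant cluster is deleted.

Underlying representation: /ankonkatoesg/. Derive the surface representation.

angongadoes

Rule 1 (intervocalic voicing): /t/ is a voiceless stop between vowels /a/ and /o/, so it voices to [d]. /ankonkatoesg/ → ankonkadoesg.
Rule 2 (intervocalic voicing): no segment meets the environment; /ankonkadoesg/ is unchanged.
Rule 3 (post-nasal voicing): /k/ is a voiceless stop immediately after the nasal /n/, so it voices to [g]. /k/ is a voiceless stop immediately after the nasal /n/, so it voices to [g]. /ankonkadoesg/ → angongadoesg.
Rule 4 (final cluster simplification): /g/ is the second consonant of a word-final cluster /sg/, so it deletes. /angongadoesg/ → angongadoes.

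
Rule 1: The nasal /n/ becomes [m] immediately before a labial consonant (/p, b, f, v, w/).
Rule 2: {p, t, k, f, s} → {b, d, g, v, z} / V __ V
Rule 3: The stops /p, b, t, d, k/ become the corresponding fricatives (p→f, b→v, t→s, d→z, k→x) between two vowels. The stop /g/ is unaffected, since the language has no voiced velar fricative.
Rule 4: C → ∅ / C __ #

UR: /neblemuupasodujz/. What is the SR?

neblemuuvazozuj

Rule 1 (nasal place assimilation): no segment meets the environment; /neblemuupasodujz/ is unchanged.
Rule 2 (intervocalic voicing): /p/ is a voiceless obstruent between vowels /u/ and /a/, so it voices to [b]. /s/ is a voiceless obstruent between vowels /a/ and /o/, so it voices to [z]. /neblemuupasodujz/ → neblemuubazodujz.
Rule 3 (intervocalic spirantization): /b/ is a stop between vowels /u/ and /a/, so it spirantizes to the fricative [v]. /d/ is a stop between vowels /o/ and /u/, so it spirantizes to the fricative [z]. /neblemuubazodujz/ → neblemuuvazozujz.
Rule 4 (final cluster simplification): /z/ is the second consonant of a word-final cluster /jz/, so it deletes. /neblemuuvazozujz/ → neblemuuvazozuj.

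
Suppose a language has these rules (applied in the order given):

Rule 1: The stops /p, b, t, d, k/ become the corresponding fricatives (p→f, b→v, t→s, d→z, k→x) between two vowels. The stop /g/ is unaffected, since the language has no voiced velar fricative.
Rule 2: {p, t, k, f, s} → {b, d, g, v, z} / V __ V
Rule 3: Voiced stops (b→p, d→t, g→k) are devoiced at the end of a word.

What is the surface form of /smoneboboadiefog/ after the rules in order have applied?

Rule 1 (intervocalic spirantization): /b/ is a stop between vowels /e/ and /o/, so it spirantizes to the fricative [v]. /b/ is a stop between vowels /o/ and /o/, so it spirantizes to the fricative [v]. /d/ is a stop between vowels /a/ and /i/, so it spirantizes to the fricative [z]. /smoneboboadiefog/ → smonevovoaziefog.
Rule 2 (intervocalic voicing): /f/ is a voiceless obstruent between vowels /e/ and /o/, so it voices to [v]. /smonevovoaziefog/ → smonevovoazievog.
Rule 3 (final devoicing): /g/ is a voiced stop in word-final position, so it devoices to [k]. /smonevovoazievog/ → smonevovoazievok.

smonevovoazievok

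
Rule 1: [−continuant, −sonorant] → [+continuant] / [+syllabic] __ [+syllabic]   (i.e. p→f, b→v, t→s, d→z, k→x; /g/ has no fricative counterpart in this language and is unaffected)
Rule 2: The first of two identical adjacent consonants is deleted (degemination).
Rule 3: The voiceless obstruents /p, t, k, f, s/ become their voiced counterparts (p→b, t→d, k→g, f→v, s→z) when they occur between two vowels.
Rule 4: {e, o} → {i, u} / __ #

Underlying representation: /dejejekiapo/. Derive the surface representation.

Rule 1 (intervocalic spirantization): /k/ is a stop between vowels /e/ and /i/, so it spirantizes to the fricative [x]. /p/ is a stop between vowels /a/ and /o/, so it spirantizes to the fricative [f]. /dejejekiapo/ → dejejexiafo.
Rule 2 (degemination): no segment meets the environment; /dejejexiafo/ is unchanged.
Rule 3 (intervocalic voicing): /f/ is a voiceless obstruent between vowels /a/ and /o/, so it voices to [v]. /dejejexiafo/ → dejejexiavo.
Rule 4 (final vowel raising): /o/ is a mid vowel in word-final position, so it raises to [u]. /dejejexiavo/ → dejejexiavu.

dejejexiavu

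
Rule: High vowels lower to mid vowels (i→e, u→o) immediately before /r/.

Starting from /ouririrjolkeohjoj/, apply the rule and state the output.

/u/ is a high vowel immediately before /r/, so it lowers to [o].
/i/ is a high vowel immediately before /r/, so it lowers to [e].
/i/ is a high vowel immediately before /r/, so it lowers to [e].
Surface form: [oorererjolkeohjoj].

oorererjolkeohjoj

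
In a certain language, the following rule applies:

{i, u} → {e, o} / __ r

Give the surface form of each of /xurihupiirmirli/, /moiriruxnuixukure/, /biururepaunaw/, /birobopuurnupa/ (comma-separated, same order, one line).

/xurihupiirmirli/: /u/ is a high vowel immediately before /r/, so it lowers to [o]. /i/ is a high vowel immediately before /r/, so it lowers to [e]. /i/ is a high vowel immediately before /r/, so it lowers to [e]. → [xorihupiermerli].
/moiriruxnuixukure/: /i/ is a high vowel immediately before /r/, so it lowers to [e]. /i/ is a high vowel immediately before /r/, so it lowers to [e]. /u/ is a high vowel immediately before /r/, so it lowers to [o]. → [moereruxnuixukore].
/biururepaunaw/: /u/ is a high vowel immediately before /r/, so it lowers to [o]. /u/ is a high vowel immediately before /r/, so it lowers to [o]. → [biororepaunaw].
/birobopuurnupa/: /i/ is a high vowel immediately before /r/, so it lowers to [e]. /u/ is a high vowel immediately before /r/, so it lowers to [o]. → [berobopuornupa].

xorihupiermerli, moereruxnuixukore, biororepaunaw, berobopuornupa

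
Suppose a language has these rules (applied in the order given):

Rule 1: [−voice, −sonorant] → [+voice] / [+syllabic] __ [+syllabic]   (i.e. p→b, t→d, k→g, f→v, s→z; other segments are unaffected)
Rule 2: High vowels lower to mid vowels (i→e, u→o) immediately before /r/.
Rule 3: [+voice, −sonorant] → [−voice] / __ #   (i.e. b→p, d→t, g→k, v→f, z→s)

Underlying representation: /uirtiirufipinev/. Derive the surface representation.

Rule 1 (intervocalic voicing): /f/ is a voiceless obstruent between vowels /u/ and /i/, so it voices to [v]. /p/ is a voiceless obstruent between vowels /i/ and /i/, so it voices to [b]. /uirtiirufipinev/ → uirtiiruvibinev.
Rule 2 (pre-rhotic lowering): /i/ is a high vowel immediately before /r/, so it lowers to [e]. /i/ is a high vowel immediately before /r/, so it lowers to [e]. /uirtiiruvibinev/ → uertieruvibinev.
Rule 3 (final devoicing): /v/ is a voiced obstruent in word-final position, so it devoices to [f]. /uertieruvibinev/ → uertieruvibinef.

uertieruvibinef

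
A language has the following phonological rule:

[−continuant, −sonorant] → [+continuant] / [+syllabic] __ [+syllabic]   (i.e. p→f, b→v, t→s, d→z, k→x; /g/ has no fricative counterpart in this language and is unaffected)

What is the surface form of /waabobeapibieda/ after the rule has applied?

/b/ is a stop between vowels /a/ and /o/, so it spirantizes to the fricative [v].
/b/ is a stop between vowels /o/ and /e/, so it spirantizes to the fricative [v].
/p/ is a stop between vowels /a/ and /i/, so it spirantizes to the fricative [f].
/b/ is a stop between vowels /i/ and /i/, so it spirantizes to the fricative [v].
/d/ is a stop between vowels /e/ and /a/, so it spirantizes to the fricative [z].
Surface form: [waavoveafivieza].

waavoveafivieza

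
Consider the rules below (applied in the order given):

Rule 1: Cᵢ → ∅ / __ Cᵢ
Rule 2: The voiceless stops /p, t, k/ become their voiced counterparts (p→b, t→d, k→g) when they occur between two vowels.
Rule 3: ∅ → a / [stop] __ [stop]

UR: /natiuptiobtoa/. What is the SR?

nadiupatiobatoa

Rule 1 (degemination): no segment meets the environment; /natiuptiobtoa/ is unchanged.
Rule 2 (intervocalic voicing): /t/ is a voiceless stop between vowels /a/ and /i/, so it voices to [d]. /natiuptiobtoa/ → nadiuptiobtoa.
Rule 3 (stop-cluster a-epenthesis): /p/ and /t/ form a stop–stop cluster, so [a] is inserted between them. /b/ and /t/ form a stop–stop cluster, so [a] is inserted between them. /nadiuptiobtoa/ → nadiupatiobatoa.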